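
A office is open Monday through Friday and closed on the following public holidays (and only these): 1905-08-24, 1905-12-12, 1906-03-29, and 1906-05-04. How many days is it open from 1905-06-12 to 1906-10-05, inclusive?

1905-06-12 is a Monday.
From 1905-06-12 to 1906-10-05 is 481 days inclusive.
481 = 7 × 68 + 5, so there are 68 full weeks plus 5 extra days.
Each full week contributes 5 weekdays (Mon–Fri): 68 × 5 = 340.
The 5 extra days are Mon, Tue, Wed, Thu, Fri — 5 of them qualify.
Total: 340 + 5 = 345.
Holidays: 1905-08-24 (Thu); 1905-12-12 (Tue); 1906-03-29 (Thu); 1906-05-04 (Fri).
All 4 holidays fall on weekdays, so subtract 4.
Business days: 345 − 4 = 341.

341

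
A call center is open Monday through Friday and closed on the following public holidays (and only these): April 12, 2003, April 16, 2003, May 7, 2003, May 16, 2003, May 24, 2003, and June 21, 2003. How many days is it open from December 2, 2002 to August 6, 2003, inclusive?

175

December 2, 2002 is a Monday.
The range spans 248 days (inclusive of both endpoints).
248 = 7 × 35 + 3, so there are 35 full weeks plus 3 extra days.
Each full week contributes 5 weekdays (Mon–Fri): 35 × 5 = 175.
The 3 extra days are Mon, Tue, Wed — 3 of them qualify.
Total: 175 + 3 = 178.
Holidays: April 12, 2003 (Sat); April 16, 2003 (Wed); May 7, 2003 (Wed); May 16, 2003 (Fri); May 24, 2003 (Sat); June 21, 2003 (Sat).
3 of the 6 holidays fall on weekdays; the rest are weekends and were already excluded.
Business days: 178 − 3 = 175.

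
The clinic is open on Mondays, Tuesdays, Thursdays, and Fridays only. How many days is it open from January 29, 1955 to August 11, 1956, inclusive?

January 29, 1955 is a Saturday.
From January 29, 1955 to August 11, 1956 is 561 days inclusive.
561 = 7 × 80 + 1, so there are 80 full weeks plus 1 extra day.
Each full week contributes 4 days from the set (Mon, Tue, Thu, Fri): 80 × 4 = 320.
The 1 extra day is Saturday — none qualify.
Total: 320 + 0 = 320.

320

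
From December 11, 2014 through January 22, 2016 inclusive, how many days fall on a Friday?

59

December 11, 2014 is a Thursday.
That's 408 days from start to end, counting both.
408 = 7 × 58 + 2, so there are 58 full weeks plus 2 extra days.
Each full week contributes one Friday: 58 so far.
The 2 extra days are Thu, Fri — 1 of them qualifies.
Total: 58 + 1 = 59.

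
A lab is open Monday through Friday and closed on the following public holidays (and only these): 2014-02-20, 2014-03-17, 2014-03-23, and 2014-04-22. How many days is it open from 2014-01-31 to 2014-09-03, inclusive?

2014-01-31 is a Friday.
That's 216 days from start to end, counting both.
216 = 7 × 30 + 6, so there are 30 full weeks plus 6 extra days.
Each full week contributes 5 weekdays (Mon–Fri): 30 × 5 = 150.
The 6 extra days are Fri, Sat, Sun, Mon, Tue, Wed — 4 of them qualify.
Total: 150 + 4 = 154.
Holidays: 2014-02-20 (Thu); 2014-03-17 (Mon); 2014-03-23 (Sun); 2014-04-22 (Tue).
3 of the 4 holidays fall on weekdays; the rest are weekends and were already excluded.
Business days: 154 − 3 = 151.

151 working days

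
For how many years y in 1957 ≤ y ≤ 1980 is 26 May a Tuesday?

3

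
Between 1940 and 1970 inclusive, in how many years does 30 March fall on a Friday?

4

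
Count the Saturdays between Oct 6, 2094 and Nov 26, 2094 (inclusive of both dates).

Oct 6, 2094 is a Wednesday.
The range spans 52 days (inclusive of both endpoints).
52 = 7 × 7 + 3, so there are 7 full weeks plus 3 extra days.
Each full week contributes one Saturday: 7 so far.
The 3 extra days are Wednesday, Thursday, Friday — none qualify.
Total: 7 + 0 = 7.

7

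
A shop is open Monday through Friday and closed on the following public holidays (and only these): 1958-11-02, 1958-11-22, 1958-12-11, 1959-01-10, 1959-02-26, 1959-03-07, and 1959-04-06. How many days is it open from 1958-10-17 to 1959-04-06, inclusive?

119 working days

1958-10-17 is a Friday.
The range spans 172 days (inclusive of both endpoints).
172 = 7 × 24 + 4, so there are 24 full weeks plus 4 extra days.
Each full week contributes 5 weekdays (Mon–Fri): 24 × 5 = 120.
The 4 extra days are Fri, Sat, Sun, Mon — 2 of them qualify.
Total: 120 + 2 = 122.
Holidays: 1958-11-02 (Sun); 1958-11-22 (Sat); 1958-12-11 (Thu); 1959-01-10 (Sat); 1959-02-26 (Thu); 1959-03-07 (Sat); 1959-04-06 (Mon).
3 of the 7 holidays fall on weekdays; the rest are weekends and were already excluded.
Business days: 122 − 3 = 119.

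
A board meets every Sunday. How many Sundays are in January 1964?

4

1964-01-01 is a Wednesday.
From 1964-01-01 to 1964-01-31 is 31 days inclusive.
31 = 7 × 4 + 3, so there are 4 full weeks plus 3 extra days.
Each full week contributes one Sunday: 4 so far.
The 3 extra days are Wed, Thu, Fri — none qualify.
Total: 4 + 0 = 4.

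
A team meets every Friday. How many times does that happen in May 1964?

May 1, 1964 is a Friday.
That's 31 days from start to end, counting both.
31 = 7 × 4 + 3, so there are 4 full weeks plus 3 extra days.
Each full week contributes one Friday: 4 so far.
The 3 extra days are Friday, Saturday, Sunday — 1 of them qualifies.
Total: 4 + 1 = 5.

5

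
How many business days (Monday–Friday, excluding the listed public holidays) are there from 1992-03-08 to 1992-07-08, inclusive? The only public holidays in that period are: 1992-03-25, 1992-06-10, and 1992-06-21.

1992-03-08 is a Sunday.
That's 123 days from start to end, counting both.
123 = 7 × 17 + 4, so there are 17 full weeks plus 4 extra days.
Each full week contributes 5 weekdays (Mon–Fri): 17 × 5 = 85.
The 4 extra days are Sun, Mon, Tue, Wed — 3 of them qualify.
Total: 85 + 3 = 88.
Holidays: 1992-03-25 (Wed); 1992-06-10 (Wed); 1992-06-21 (Sun).
2 of the 3 holidays fall on weekdays; the rest are weekends and were already excluded.
Business days: 88 − 2 = 86.

86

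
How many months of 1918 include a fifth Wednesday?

4

A month has five Wednesdays exactly when Wednesday falls within its first (length − 28) days.
Jan: 31 days, starts Tue → 5 of Tue, Wed, Thu ✓
Feb: 28 days, starts Fri → 5 of (none)
Mar: 31 days, starts Fri → 5 of Fri, Sat, Sun
Apr: 30 days, starts Mon → 5 of Mon, Tue
May: 31 days, starts Wed → 5 of Wed, Thu, Fri ✓
Jun: 30 days, starts Sat → 5 of Sat, Sun
Jul: 31 days, starts Mon → 5 of Mon, Tue, Wed ✓
Aug: 31 days, starts Thu → 5 of Thu, Fri, Sat
Sep: 30 days, starts Sun → 5 of Sun, Mon
Oct: 31 days, starts Tue → 5 of Tue, Wed, Thu ✓
Nov: 30 days, starts Fri → 5 of Fri, Sat
Dec: 31 days, starts Sun → 5 of Sun, Mon, Tue
Months with five Wednesdays: Jan, May, Jul, Oct.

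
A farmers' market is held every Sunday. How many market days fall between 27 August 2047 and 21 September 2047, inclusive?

3 Sundays

27 August 2047 is a Tuesday.
From 27 August 2047 to 21 September 2047 is 26 days inclusive.
26 = 7 × 3 + 5, so there are 3 full weeks plus 5 extra days.
Each full week contributes one Sunday: 3 so far.
The 5 extra days are Tuesday, Wednesday, Thursday, Friday, Saturday — none qualify.
Total: 3 + 0 = 3.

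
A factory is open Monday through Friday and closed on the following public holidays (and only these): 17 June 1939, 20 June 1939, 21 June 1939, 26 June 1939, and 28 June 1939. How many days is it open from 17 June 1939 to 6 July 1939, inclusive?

10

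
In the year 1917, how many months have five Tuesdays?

A month has five Tuesdays exactly when Tuesday falls within its first (length − 28) days.
Jan: 31 days, starts Mon → 5 of Mon, Tue, Wed ✓
Feb: 28 days, starts Thu → 5 of (none)
Mar: 31 days, starts Thu → 5 of Thu, Fri, Sat
Apr: 30 days, starts Sun → 5 of Sun, Mon
May: 31 days, starts Tue → 5 of Tue, Wed, Thu ✓
Jun: 30 days, starts Fri → 5 of Fri, Sat
Jul: 31 days, starts Sun → 5 of Sun, Mon, Tue ✓
Aug: 31 days, starts Wed → 5 of Wed, Thu, Fri
Sep: 30 days, starts Sat → 5 of Sat, Sun
Oct: 31 days, starts Mon → 5 of Mon, Tue, Wed ✓
Nov: 30 days, starts Thu → 5 of Thu, Fri
Dec: 31 days, starts Sat → 5 of Sat, Sun, Mon
Months with five Tuesdays: Jan, May, Jul, Oct.

4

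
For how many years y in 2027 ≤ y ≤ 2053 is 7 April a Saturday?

4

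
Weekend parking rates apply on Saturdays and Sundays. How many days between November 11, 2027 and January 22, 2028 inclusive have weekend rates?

November 11, 2027 is a Thursday.
The range spans 73 days (inclusive of both endpoints).
73 = 7 × 10 + 3, so there are 10 full weeks plus 3 extra days.
Each full week contributes 2 weekend days (Sat, Sun): 10 × 2 = 20.
The 3 extra days are Thu, Fri, Sat — 1 of them qualifies.
Total: 20 + 1 = 21.

21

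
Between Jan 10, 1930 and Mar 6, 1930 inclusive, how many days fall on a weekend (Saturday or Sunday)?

Jan 10, 1930 is a Friday.
From Jan 10, 1930 to Mar 6, 1930 is 56 days inclusive.
56 = 7 × 8, so the span is exactly 8 full weeks.
Each full week contributes 2 weekend days (Sat, Sun): 8 × 2 = 16.
Total: 16.

16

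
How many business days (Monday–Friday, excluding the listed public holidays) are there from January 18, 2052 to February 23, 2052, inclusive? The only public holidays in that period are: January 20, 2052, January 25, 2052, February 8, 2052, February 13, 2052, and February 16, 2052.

23 business days

January 18, 2052 is a Thursday.
The range spans 37 days (inclusive of both endpoints).
37 = 7 × 5 + 2, so there are 5 full weeks plus 2 extra days.
Each full week contributes 5 weekdays (Mon–Fri): 5 × 5 = 25.
The 2 extra days are Thursday, Friday — 2 of them qualify.
Total: 25 + 2 = 27.
Holidays: January 20, 2052 (Sat); January 25, 2052 (Thu); February 8, 2052 (Thu); February 13, 2052 (Tue); February 16, 2052 (Fri).
4 of the 5 holidays fall on weekdays; the rest are weekends and were already excluded.
Business days: 27 − 4 = 23.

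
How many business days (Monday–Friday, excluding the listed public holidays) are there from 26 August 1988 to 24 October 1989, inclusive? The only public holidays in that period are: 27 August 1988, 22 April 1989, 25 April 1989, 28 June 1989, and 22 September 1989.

300

26 August 1988 is a Friday.
That's 425 days from start to end, counting both.
425 = 7 × 60 + 5, so there are 60 full weeks plus 5 extra days.
Each full week contributes 5 weekdays (Mon–Fri): 60 × 5 = 300.
The 5 extra days are Friday, Saturday, Sunday, Monday, Tuesday — 3 of them qualify.
Total: 300 + 3 = 303.
Holidays: 27 August 1988 (Sat); 22 April 1989 (Sat); 25 April 1989 (Tue); 28 June 1989 (Wed); 22 September 1989 (Fri).
3 of the 5 holidays fall on weekdays; the rest are weekends and were already excluded.
Business days: 303 − 3 = 300.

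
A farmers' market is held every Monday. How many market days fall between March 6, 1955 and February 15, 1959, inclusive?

206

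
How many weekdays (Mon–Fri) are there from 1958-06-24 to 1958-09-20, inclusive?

64

1958-06-24 is a Tuesday.
From 1958-06-24 to 1958-09-20 is 89 days inclusive.
89 = 7 × 12 + 5, so there are 12 full weeks plus 5 extra days.
Each full week contributes 5 weekdays (Mon–Fri): 12 × 5 = 60.
The 5 extra days are Tue, Wed, Thu, Fri, Sat — 4 of them qualify.
Total: 60 + 4 = 64.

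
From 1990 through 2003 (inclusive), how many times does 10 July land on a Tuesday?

2

Day of week of July 10 in each year:
1990: Tue ✓, 1991: Wed, 1992: Fri, 1993: Sat, 1994: Sun, 1995: Mon, 1996: Wed, 1997: Thu, 1998: Fri, 1999: Sat, 2000: Mon, 2001: Tue ✓, 2002: Wed, 2003: Thu
Tuesdays: 1990, 2001.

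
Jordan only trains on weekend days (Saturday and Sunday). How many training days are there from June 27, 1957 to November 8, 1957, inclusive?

June 27, 1957 is a Thursday.
That's 135 days from start to end, counting both.
135 = 7 × 19 + 2, so there are 19 full weeks plus 2 extra days.
Each full week contributes 2 weekend days (Sat, Sun): 19 × 2 = 38.
The 2 extra days are Thursday, Friday — none qualify.
Total: 38 + 0 = 38.

38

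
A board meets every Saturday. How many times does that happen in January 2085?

4

1 January 2085 is a Monday.
That's 31 days from start to end, counting both.
31 = 7 × 4 + 3, so there are 4 full weeks plus 3 extra days.
Each full week contributes one Saturday: 4 so far.
The 3 extra days are Monday, Tuesday, Wednesday — none qualify.
Total: 4 + 0 = 4.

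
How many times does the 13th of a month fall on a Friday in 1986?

1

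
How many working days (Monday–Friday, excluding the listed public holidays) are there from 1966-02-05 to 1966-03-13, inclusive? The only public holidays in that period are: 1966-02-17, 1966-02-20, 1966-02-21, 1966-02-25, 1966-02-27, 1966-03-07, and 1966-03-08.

20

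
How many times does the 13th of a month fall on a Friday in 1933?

2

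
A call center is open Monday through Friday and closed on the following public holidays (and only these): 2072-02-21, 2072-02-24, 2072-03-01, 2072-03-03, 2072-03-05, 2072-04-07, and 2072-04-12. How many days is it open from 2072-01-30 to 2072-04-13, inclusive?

48 working days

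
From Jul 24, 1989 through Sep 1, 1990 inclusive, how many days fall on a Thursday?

Jul 24, 1989 is a Monday.
The range spans 405 days (inclusive of both endpoints).
405 = 7 × 57 + 6, so there are 57 full weeks plus 6 extra days.
Each full week contributes one Thursday: 57 so far.
The 6 extra days are Monday, Tuesday, Wednesday, Thursday, Friday, Saturday — 1 of them qualifies.
Total: 57 + 1 = 58.

58 Thursdays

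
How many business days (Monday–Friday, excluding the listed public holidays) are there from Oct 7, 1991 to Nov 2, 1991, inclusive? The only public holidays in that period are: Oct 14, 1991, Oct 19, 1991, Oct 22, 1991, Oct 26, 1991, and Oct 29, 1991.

17

Oct 7, 1991 is a Monday.
From Oct 7, 1991 to Nov 2, 1991 is 27 days inclusive.
27 = 7 × 3 + 6, so there are 3 full weeks plus 6 extra days.
Each full week contributes 5 weekdays (Mon–Fri): 3 × 5 = 15.
The 6 extra days are Monday, Tuesday, Wednesday, Thursday, Friday, Saturday — 5 of them qualify.
Total: 15 + 5 = 20.
Holidays: Oct 14, 1991 (Mon); Oct 19, 1991 (Sat); Oct 22, 1991 (Tue); Oct 26, 1991 (Sat); Oct 29, 1991 (Tue).
3 of the 5 holidays fall on weekdays; the rest are weekends and were already excluded.
Business days: 20 − 3 = 17.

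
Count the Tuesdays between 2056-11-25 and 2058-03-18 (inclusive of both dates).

68

2056-11-25 is a Saturday.
The range spans 479 days (inclusive of both endpoints).
479 = 7 × 68 + 3, so there are 68 full weeks plus 3 extra days.
Each full week contributes one Tuesday: 68 so far.
The 3 extra days are Sat, Sun, Mon — none qualify.
Total: 68 + 0 = 68.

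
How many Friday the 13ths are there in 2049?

The 13th falls on a Friday when the month's 13th has weekday Fri.
Jan 13 is Wed; Feb 13 is Sat; Mar 13 is Sat; Apr 13 is Tue; May 13 is Thu; Jun 13 is Sun; Jul 13 is Tue; Aug 13 is Fri ✓; Sep 13 is Mon; Oct 13 is Wed; Nov 13 is Sat; Dec 13 is Mon.
Friday the 13ths: Aug.

1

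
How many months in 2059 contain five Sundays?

A month has five Sundays exactly when Sunday falls within its first (length − 28) days.
Jan: 31 days, starts Wed → 5 of Wed, Thu, Fri
Feb: 28 days, starts Sat → 5 of (none)
Mar: 31 days, starts Sat → 5 of Sat, Sun, Mon ✓
Apr: 30 days, starts Tue → 5 of Tue, Wed
May: 31 days, starts Thu → 5 of Thu, Fri, Sat
Jun: 30 days, starts Sun → 5 of Sun, Mon ✓
Jul: 31 days, starts Tue → 5 of Tue, Wed, Thu
Aug: 31 days, starts Fri → 5 of Fri, Sat, Sun ✓
Sep: 30 days, starts Mon → 5 of Mon, Tue
Oct: 31 days, starts Wed → 5 of Wed, Thu, Fri
Nov: 30 days, starts Sat → 5 of Sat, Sun ✓
Dec: 31 days, starts Mon → 5 of Mon, Tue, Wed
Months with five Sundays: Mar, Jun, Aug, Nov.

4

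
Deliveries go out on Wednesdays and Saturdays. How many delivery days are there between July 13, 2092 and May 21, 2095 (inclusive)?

July 13, 2092 is a Sunday.
From July 13, 2092 to May 21, 2095 is 1043 days inclusive.
1043 = 7 × 149, so the span is exactly 149 full weeks.
Each full week contributes 2 days from the set (Wed, Sat): 149 × 2 = 298.

298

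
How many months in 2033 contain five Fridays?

4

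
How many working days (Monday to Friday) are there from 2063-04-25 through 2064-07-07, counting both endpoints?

2063-04-25 is a Wednesday.
The range spans 440 days (inclusive of both endpoints).
440 = 7 × 62 + 6, so there are 62 full weeks plus 6 extra days.
Each full week contributes 5 weekdays (Mon–Fri): 62 × 5 = 310.
The 6 extra days are Wednesday, Thursday, Friday, Saturday, Sunday, Monday — 4 of them qualify.
Total: 310 + 4 = 314.

314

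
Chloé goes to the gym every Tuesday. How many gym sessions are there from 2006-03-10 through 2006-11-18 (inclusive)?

36 Tuesdays

2006-03-10 is a Friday.
From 2006-03-10 to 2006-11-18 is 254 days inclusive.
254 = 7 × 36 + 2, so there are 36 full weeks plus 2 extra days.
Each full week contributes one Tuesday: 36 so far.
The 2 extra days are Fri, Sat — none qualify.
Total: 36 + 0 = 36.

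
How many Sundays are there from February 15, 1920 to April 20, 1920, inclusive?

10 Sundays

February 15, 1920 is a Sunday.
From February 15, 1920 to April 20, 1920 is 66 days inclusive.
66 = 7 × 9 + 3, so there are 9 full weeks plus 3 extra days.
Each full week contributes one Sunday: 9 so far.
The 3 extra days are Sunday, Monday, Tuesday — 1 of them qualifies.
Total: 9 + 1 = 10.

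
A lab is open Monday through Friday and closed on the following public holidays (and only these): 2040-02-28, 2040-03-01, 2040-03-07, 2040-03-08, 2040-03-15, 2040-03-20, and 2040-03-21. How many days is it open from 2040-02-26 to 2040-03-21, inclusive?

11

2040-02-26 is a Sunday.
That's 25 days from start to end, counting both.
25 = 7 × 3 + 4, so there are 3 full weeks plus 4 extra days.
Each full week contributes 5 weekdays (Mon–Fri): 3 × 5 = 15.
The 4 extra days are Sunday, Monday, Tuesday, Wednesday — 3 of them qualify.
Total: 15 + 3 = 18.
Holidays: 2040-02-28 (Tue); 2040-03-01 (Thu); 2040-03-07 (Wed); 2040-03-08 (Thu); 2040-03-15 (Thu); 2040-03-20 (Tue); 2040-03-21 (Wed).
All 7 holidays fall on weekdays, so subtract 7.
Business days: 18 − 7 = 11.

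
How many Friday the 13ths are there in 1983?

1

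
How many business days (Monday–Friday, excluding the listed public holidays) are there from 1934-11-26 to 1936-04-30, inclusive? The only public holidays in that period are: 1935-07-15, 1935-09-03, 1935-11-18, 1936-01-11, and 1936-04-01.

370

1934-11-26 is a Monday.
That's 522 days from start to end, counting both.
522 = 7 × 74 + 4, so there are 74 full weeks plus 4 extra days.
Each full week contributes 5 weekdays (Mon–Fri): 74 × 5 = 370.
The 4 extra days are Mon, Tue, Wed, Thu — 4 of them qualify.
Total: 370 + 4 = 374.
Holidays: 1935-07-15 (Mon); 1935-09-03 (Tue); 1935-11-18 (Mon); 1936-01-11 (Sat); 1936-04-01 (Wed).
4 of the 5 holidays fall on weekdays; the rest are weekends and were already excluded.
Business days: 374 − 4 = 370.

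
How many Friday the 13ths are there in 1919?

The 13th falls on a Friday when the month's 13th has weekday Fri.
Jan 13 is Mon; Feb 13 is Thu; Mar 13 is Thu; Apr 13 is Sun; May 13 is Tue; Jun 13 is Fri ✓; Jul 13 is Sun; Aug 13 is Wed; Sep 13 is Sat; Oct 13 is Mon; Nov 13 is Thu; Dec 13 is Sat.
Friday the 13ths: Jun.

1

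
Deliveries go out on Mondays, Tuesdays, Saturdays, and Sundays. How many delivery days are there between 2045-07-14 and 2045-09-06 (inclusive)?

32

2045-07-14 is a Friday.
From 2045-07-14 to 2045-09-06 is 55 days inclusive.
55 = 7 × 7 + 6, so there are 7 full weeks plus 6 extra days.
Each full week contributes 4 days from the set (Mon, Tue, Sat, Sun): 7 × 4 = 28.
The 6 extra days are Fri, Sat, Sun, Mon, Tue, Wed — 4 of them qualify.
Total: 28 + 4 = 32.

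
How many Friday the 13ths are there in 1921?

The 13th falls on a Friday when the month's 13th has weekday Fri.
Jan 13 is Thu; Feb 13 is Sun; Mar 13 is Sun; Apr 13 is Wed; May 13 is Fri ✓; Jun 13 is Mon; Jul 13 is Wed; Aug 13 is Sat; Sep 13 is Tue; Oct 13 is Thu; Nov 13 is Sun; Dec 13 is Tue.
Friday the 13ths: May.

1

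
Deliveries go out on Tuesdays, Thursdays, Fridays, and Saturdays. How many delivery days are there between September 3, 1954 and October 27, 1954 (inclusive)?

September 3, 1954 is a Friday.
That's 55 days from start to end, counting both.
55 = 7 × 7 + 6, so there are 7 full weeks plus 6 extra days.
Each full week contributes 4 days from the set (Tue, Thu, Fri, Sat): 7 × 4 = 28.
The 6 extra days are Fri, Sat, Sun, Mon, Tue, Wed — 3 of them qualify.
Total: 28 + 3 = 31.

31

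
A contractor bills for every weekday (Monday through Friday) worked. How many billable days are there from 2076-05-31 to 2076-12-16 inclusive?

2076-05-31 is a Sunday.
From 2076-05-31 to 2076-12-16 is 200 days inclusive.
200 = 7 × 28 + 4, so there are 28 full weeks plus 4 extra days.
Each full week contributes 5 weekdays (Mon–Fri): 28 × 5 = 140.
The 4 extra days are Sun, Mon, Tue, Wed — 3 of them qualify.
Total: 140 + 3 = 143.

143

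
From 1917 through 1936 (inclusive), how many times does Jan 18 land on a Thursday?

3

Day of week of January 18 in each year:
1917: Thu ✓, 1918: Fri, 1919: Sat, 1920: Sun, 1921: Tue, 1922: Wed, 1923: Thu ✓, 1924: Fri, 1925: Sun, 1926: Mon, 1927: Tue, 1928: Wed, 1929: Fri, 1930: Sat, 1931: Sun, 1932: Mon, 1933: Wed, 1934: Thu ✓, 1935: Fri, 1936: Sat
Thursdays: 1917, 1923, 1934.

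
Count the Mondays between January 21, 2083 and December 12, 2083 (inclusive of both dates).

46 Mondays

January 21, 2083 is a Thursday.
That's 326 days from start to end, counting both.
326 = 7 × 46 + 4, so there are 46 full weeks plus 4 extra days.
Each full week contributes one Monday: 46 so far.
The 4 extra days are Thu, Fri, Sat, Sun — none qualify.
Total: 46 + 0 = 46.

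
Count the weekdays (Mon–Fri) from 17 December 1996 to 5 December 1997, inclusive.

17 December 1996 is a Tuesday.
That's 354 days from start to end, counting both.
354 = 7 × 50 + 4, so there are 50 full weeks plus 4 extra days.
Each full week contributes 5 weekdays (Mon–Fri): 50 × 5 = 250.
The 4 extra days are Tue, Wed, Thu, Fri — 4 of them qualify.
Total: 250 + 4 = 254.

254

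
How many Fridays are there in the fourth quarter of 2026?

13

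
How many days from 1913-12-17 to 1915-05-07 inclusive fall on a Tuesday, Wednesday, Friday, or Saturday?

1913-12-17 is a Wednesday.
From 1913-12-17 to 1915-05-07 is 507 days inclusive.
507 = 7 × 72 + 3, so there are 72 full weeks plus 3 extra days.
Each full week contributes 4 days from the set (Tue, Wed, Fri, Sat): 72 × 4 = 288.
The 3 extra days are Wednesday, Thursday, Friday — 2 of them qualify.
Total: 288 + 2 = 290.

290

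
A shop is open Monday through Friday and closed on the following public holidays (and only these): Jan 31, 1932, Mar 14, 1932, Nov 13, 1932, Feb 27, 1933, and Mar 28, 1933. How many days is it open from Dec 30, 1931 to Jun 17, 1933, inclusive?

380

Dec 30, 1931 is a Wednesday.
From Dec 30, 1931 to Jun 17, 1933 is 536 days inclusive.
536 = 7 × 76 + 4, so there are 76 full weeks plus 4 extra days.
Each full week contributes 5 weekdays (Mon–Fri): 76 × 5 = 380.
The 4 extra days are Wednesday, Thursday, Friday, Saturday — 3 of them qualify.
Total: 380 + 3 = 383.
Holidays: Jan 31, 1932 (Sun); Mar 14, 1932 (Mon); Nov 13, 1932 (Sun); Feb 27, 1933 (Mon); Mar 28, 1933 (Tue).
3 of the 5 holidays fall on weekdays; the rest are weekends and were already excluded.
Business days: 383 − 3 = 380.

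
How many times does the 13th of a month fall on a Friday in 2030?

2

The 13th falls on a Friday when the month's 13th has weekday Fri.
Jan 13 is Sun; Feb 13 is Wed; Mar 13 is Wed; Apr 13 is Sat; May 13 is Mon; Jun 13 is Thu; Jul 13 is Sat; Aug 13 is Tue; Sep 13 is Fri ✓; Oct 13 is Sun; Nov 13 is Wed; Dec 13 is Fri ✓.
Friday the 13ths: Sep, Dec.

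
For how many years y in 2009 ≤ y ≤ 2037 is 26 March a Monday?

4

Day of week of March 26 in each year:
2009: Thu, 2010: Fri, 2011: Sat, 2012: Mon ✓, 2013: Tue, 2014: Wed, 2015: Thu, 2016: Sat, 2017: Sun, 2018: Mon ✓, 2019: Tue, 2020: Thu, 2021: Fri, 2022: Sat, 2023: Sun, 2024: Tue, 2025: Wed, 2026: Thu, 2027: Fri, 2028: Sun, 2029: Mon ✓, 2030: Tue, 2031: Wed, 2032: Fri, 2033: Sat, 2034: Sun, 2035: Mon ✓, 2036: Wed, 2037: Thu
Mondays: 2012, 2018, 2029, 2035.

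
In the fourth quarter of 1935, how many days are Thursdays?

13

Oct 1, 1935 is a Tuesday.
The range spans 92 days (inclusive of both endpoints).
92 = 7 × 13 + 1, so there are 13 full weeks plus 1 extra day.
Each full week contributes one Thursday: 13 so far.
The 1 extra day is Tuesday — none qualify.
Total: 13 + 0 = 13.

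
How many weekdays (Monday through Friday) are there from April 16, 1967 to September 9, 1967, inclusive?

105 weekdays

April 16, 1967 is a Sunday.
That's 147 days from start to end, counting both.
147 = 7 × 21, so the span is exactly 21 full weeks.
Each full week contributes 5 weekdays (Mon–Fri): 21 × 5 = 105.
Total: 105.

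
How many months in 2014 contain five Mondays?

4

A month has five Mondays exactly when Monday falls within its first (length − 28) days.
Jan: 31 days, starts Wed → 5 of Wed, Thu, Fri
Feb: 28 days, starts Sat → 5 of (none)
Mar: 31 days, starts Sat → 5 of Sat, Sun, Mon ✓
Apr: 30 days, starts Tue → 5 of Tue, Wed
May: 31 days, starts Thu → 5 of Thu, Fri, Sat
Jun: 30 days, starts Sun → 5 of Sun, Mon ✓
Jul: 31 days, starts Tue → 5 of Tue, Wed, Thu
Aug: 31 days, starts Fri → 5 of Fri, Sat, Sun
Sep: 30 days, starts Mon → 5 of Mon, Tue ✓
Oct: 31 days, starts Wed → 5 of Wed, Thu, Fri
Nov: 30 days, starts Sat → 5 of Sat, Sun
Dec: 31 days, starts Mon → 5 of Mon, Tue, Wed ✓
Months with five Mondays: Mar, Jun, Sep, Dec.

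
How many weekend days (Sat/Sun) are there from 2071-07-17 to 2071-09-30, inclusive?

22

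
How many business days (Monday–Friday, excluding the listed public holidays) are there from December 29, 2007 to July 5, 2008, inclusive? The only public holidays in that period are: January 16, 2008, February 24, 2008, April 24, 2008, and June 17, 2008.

132

December 29, 2007 is a Saturday.
That's 190 days from start to end, counting both.
190 = 7 × 27 + 1, so there are 27 full weeks plus 1 extra day.
Each full week contributes 5 weekdays (Mon–Fri): 27 × 5 = 135.
The 1 extra day is Saturday — none qualify.
Total: 135 + 0 = 135.
Holidays: January 16, 2008 (Wed); February 24, 2008 (Sun); April 24, 2008 (Thu); June 17, 2008 (Tue).
3 of the 4 holidays fall on weekdays; the rest are weekends and were already excluded.
Business days: 135 − 3 = 132.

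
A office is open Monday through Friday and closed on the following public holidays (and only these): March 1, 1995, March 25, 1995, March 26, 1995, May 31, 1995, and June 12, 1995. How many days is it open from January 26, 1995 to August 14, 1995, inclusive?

140

January 26, 1995 is a Thursday.
That's 201 days from start to end, counting both.
201 = 7 × 28 + 5, so there are 28 full weeks plus 5 extra days.
Each full week contributes 5 weekdays (Mon–Fri): 28 × 5 = 140.
The 5 extra days are Thursday, Friday, Saturday, Sunday, Monday — 3 of them qualify.
Total: 140 + 3 = 143.
Holidays: March 1, 1995 (Wed); March 25, 1995 (Sat); March 26, 1995 (Sun); May 31, 1995 (Wed); June 12, 1995 (Mon).
3 of the 5 holidays fall on weekdays; the rest are weekends and were already excluded.
Business days: 143 − 3 = 140.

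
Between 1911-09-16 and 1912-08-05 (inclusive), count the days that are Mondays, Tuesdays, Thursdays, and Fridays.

185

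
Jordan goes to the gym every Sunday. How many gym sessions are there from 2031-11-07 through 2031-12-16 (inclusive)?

2031-11-07 is a Friday.
From 2031-11-07 to 2031-12-16 is 40 days inclusive.
40 = 7 × 5 + 5, so there are 5 full weeks plus 5 extra days.
Each full week contributes one Sunday: 5 so far.
The 5 extra days are Fri, Sat, Sun, Mon, Tue — 1 of them qualifies.
Total: 5 + 1 = 6.

6 Sundays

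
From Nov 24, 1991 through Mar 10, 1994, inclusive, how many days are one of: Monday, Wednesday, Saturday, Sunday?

Nov 24, 1991 is a Sunday.
From Nov 24, 1991 to Mar 10, 1994 is 838 days inclusive.
838 = 7 × 119 + 5, so there are 119 full weeks plus 5 extra days.
Each full week contributes 4 days from the set (Mon, Wed, Sat, Sun): 119 × 4 = 476.
The 5 extra days are Sunday, Monday, Tuesday, Wednesday, Thursday — 3 of them qualify.
Total: 476 + 3 = 479.

479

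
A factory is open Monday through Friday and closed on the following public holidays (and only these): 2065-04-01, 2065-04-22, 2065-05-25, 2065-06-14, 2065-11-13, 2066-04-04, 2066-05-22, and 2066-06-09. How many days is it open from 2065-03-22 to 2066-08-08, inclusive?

2065-03-22 is a Sunday.
That's 505 days from start to end, counting both.
505 = 7 × 72 + 1, so there are 72 full weeks plus 1 extra day.
Each full week contributes 5 weekdays (Mon–Fri): 72 × 5 = 360.
The 1 extra day is Sun — none qualify.
Total: 360 + 0 = 360.
Holidays: 2065-04-01 (Wed); 2065-04-22 (Wed); 2065-05-25 (Mon); 2065-06-14 (Sun); 2065-11-13 (Fri); 2066-04-04 (Sun); 2066-05-22 (Sat); 2066-06-09 (Wed).
5 of the 8 holidays fall on weekdays; the rest are weekends and were already excluded.
Business days: 360 − 5 = 355.

355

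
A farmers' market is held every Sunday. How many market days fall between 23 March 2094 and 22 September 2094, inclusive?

23 March 2094 is a Tuesday.
That's 184 days from start to end, counting both.
184 = 7 × 26 + 2, so there are 26 full weeks plus 2 extra days.
Each full week contributes one Sunday: 26 so far.
The 2 extra days are Tuesday, Wednesday — none qualify.
Total: 26 + 0 = 26.

26 Sundays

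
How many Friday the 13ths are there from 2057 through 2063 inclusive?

12

Friday-the-13ths by year:
2057: Apr, Jul
2058: Sep, Dec
2059: Jun
2060: Feb, Aug
2061: May
2062: Jan, Oct
2063: Apr, Jul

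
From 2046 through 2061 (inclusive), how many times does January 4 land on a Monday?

Day of week of January 4 in each year:
2046: Thu, 2047: Fri, 2048: Sat, 2049: Mon ✓, 2050: Tue, 2051: Wed, 2052: Thu, 2053: Sat, 2054: Sun, 2055: Mon ✓, 2056: Tue, 2057: Thu, 2058: Fri, 2059: Sat, 2060: Sun, 2061: Tue
Mondays: 2049, 2055.

2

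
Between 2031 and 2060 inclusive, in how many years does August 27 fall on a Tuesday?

4

Day of week of August 27 in each year:
2031: Wed, 2032: Fri, 2033: Sat, 2034: Sun, 2035: Mon, 2036: Wed, 2037: Thu, 2038: Fri, 2039: Sat, 2040: Mon, 2041: Tue ✓, 2042: Wed, 2043: Thu, 2044: Sat, 2045: Sun, 2046: Mon, 2047: Tue ✓, 2048: Thu, 2049: Fri, 2050: Sat, 2051: Sun, 2052: Tue ✓, 2053: Wed, 2054: Thu, 2055: Fri, 2056: Sun, 2057: Mon, 2058: Tue ✓, 2059: Wed, 2060: Fri
Tuesdays: 2041, 2047, 2052, 2058.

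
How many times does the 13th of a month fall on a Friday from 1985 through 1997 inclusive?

Friday-the-13ths by year:
1985: Sep, Dec
1986: Jun
1987: Feb, Mar, Nov
1988: May
1989: Jan, Oct
1990: Apr, Jul
1991: Sep, Dec
1992: Mar, Nov
1993: Aug
1994: May
1995: Jan, Oct
1996: Sep, Dec
1997: Jun

22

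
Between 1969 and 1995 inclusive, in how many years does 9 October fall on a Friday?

Day of week of October 9 in each year:
1969: Thu, 1970: Fri ✓, 1971: Sat, 1972: Mon, 1973: Tue, 1974: Wed, 1975: Thu, 1976: Sat, 1977: Sun, 1978: Mon, 1979: Tue, 1980: Thu, 1981: Fri ✓, 1982: Sat, 1983: Sun, 1984: Tue, 1985: Wed, 1986: Thu, 1987: Fri ✓, 1988: Sun, 1989: Mon, 1990: Tue, 1991: Wed, 1992: Fri ✓, 1993: Sat, 1994: Sun, 1995: Mon
Fridays: 1970, 1981, 1987, 1992.

4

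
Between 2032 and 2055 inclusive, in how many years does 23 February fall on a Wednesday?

3

Day of week of February 23 in each year:
2032: Mon, 2033: Wed ✓, 2034: Thu, 2035: Fri, 2036: Sat, 2037: Mon, 2038: Tue, 2039: Wed ✓, 2040: Thu, 2041: Sat, 2042: Sun, 2043: Mon, 2044: Tue, 2045: Thu, 2046: Fri, 2047: Sat, 2048: Sun, 2049: Tue, 2050: Wed ✓, 2051: Thu, 2052: Fri, 2053: Sun, 2054: Mon, 2055: Tue
Wednesdays: 2033, 2039, 2050.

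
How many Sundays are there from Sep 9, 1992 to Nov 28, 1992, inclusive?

11 Sundays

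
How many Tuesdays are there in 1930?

January 1, 1930 is a Wednesday.
From January 1, 1930 to December 31, 1930 is 365 days inclusive.
365 = 7 × 52 + 1, so there are 52 full weeks plus 1 extra day.
Each full week contributes one Tuesday: 52 so far.
The 1 extra day is Wednesday — none qualify.
Total: 52 + 0 = 52.

52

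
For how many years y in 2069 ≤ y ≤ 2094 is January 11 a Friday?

Day of week of January 11 in each year:
2069: Fri ✓, 2070: Sat, 2071: Sun, 2072: Mon, 2073: Wed, 2074: Thu, 2075: Fri ✓, 2076: Sat, 2077: Mon, 2078: Tue, 2079: Wed, 2080: Thu, 2081: Sat, 2082: Sun, 2083: Mon, 2084: Tue, 2085: Thu, 2086: Fri ✓, 2087: Sat, 2088: Sun, 2089: Tue, 2090: Wed, 2091: Thu, 2092: Fri ✓, 2093: Sun, 2094: Mon
Fridays: 2069, 2075, 2086, 2092.

4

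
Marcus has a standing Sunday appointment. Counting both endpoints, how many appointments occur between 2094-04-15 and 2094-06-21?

2094-04-15 is a Thursday.
The range spans 68 days (inclusive of both endpoints).
68 = 7 × 9 + 5, so there are 9 full weeks plus 5 extra days.
Each full week contributes one Sunday: 9 so far.
The 5 extra days are Thursday, Friday, Saturday, Sunday, Monday — 1 of them qualifies.
Total: 9 + 1 = 10.

10 Sundays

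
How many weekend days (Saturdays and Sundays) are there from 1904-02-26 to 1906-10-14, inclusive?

276

1904-02-26 is a Friday.
From 1904-02-26 to 1906-10-14 is 962 days inclusive.
962 = 7 × 137 + 3, so there are 137 full weeks plus 3 extra days.
Each full week contributes 2 weekend days (Sat, Sun): 137 × 2 = 274.
The 3 extra days are Fri, Sat, Sun — 2 of them qualify.
Total: 274 + 2 = 276.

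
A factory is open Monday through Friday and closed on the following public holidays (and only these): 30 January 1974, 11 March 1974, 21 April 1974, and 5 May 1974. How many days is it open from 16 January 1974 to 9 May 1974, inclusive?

16 January 1974 is a Wednesday.
The range spans 114 days (inclusive of both endpoints).
114 = 7 × 16 + 2, so there are 16 full weeks plus 2 extra days.
Each full week contributes 5 weekdays (Mon–Fri): 16 × 5 = 80.
The 2 extra days are Wednesday, Thursday — 2 of them qualify.
Total: 80 + 2 = 82.
Holidays: 30 January 1974 (Wed); 11 March 1974 (Mon); 21 April 1974 (Sun); 5 May 1974 (Sun).
2 of the 4 holidays fall on weekdays; the rest are weekends and were already excluded.
Business days: 82 − 2 = 80.

80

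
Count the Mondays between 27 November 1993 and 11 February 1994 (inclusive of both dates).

27 November 1993 is a Saturday.
From 27 November 1993 to 11 February 1994 is 77 days inclusive.
77 = 7 × 11, so the span is exactly 11 full weeks.
Each full week contributes one Monday: 11 so far.
Total: 11.

11 Mondays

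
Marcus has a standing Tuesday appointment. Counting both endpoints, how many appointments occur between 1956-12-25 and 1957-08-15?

34

1956-12-25 is a Tuesday.
From 1956-12-25 to 1957-08-15 is 234 days inclusive.
234 = 7 × 33 + 3, so there are 33 full weeks plus 3 extra days.
Each full week contributes one Tuesday: 33 so far.
The 3 extra days are Tue, Wed, Thu — 1 of them qualifies.
Total: 33 + 1 = 34.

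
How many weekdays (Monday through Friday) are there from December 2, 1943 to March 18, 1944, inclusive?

77 weekdays

December 2, 1943 is a Thursday.
From December 2, 1943 to March 18, 1944 is 108 days inclusive.
108 = 7 × 15 + 3, so there are 15 full weeks plus 3 extra days.
Each full week contributes 5 weekdays (Mon–Fri): 15 × 5 = 75.
The 3 extra days are Thursday, Friday, Saturday — 2 of them qualify.
Total: 75 + 2 = 77.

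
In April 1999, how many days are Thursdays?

Apr 1, 1999 is a Thursday.
That's 30 days from start to end, counting both.
30 = 7 × 4 + 2, so there are 4 full weeks plus 2 extra days.
Each full week contributes one Thursday: 4 so far.
The 2 extra days are Thu, Fri — 1 of them qualifies.
Total: 4 + 1 = 5.

5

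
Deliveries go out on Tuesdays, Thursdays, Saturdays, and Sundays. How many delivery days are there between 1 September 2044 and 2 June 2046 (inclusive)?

1 September 2044 is a Thursday.
The range spans 640 days (inclusive of both endpoints).
640 = 7 × 91 + 3, so there are 91 full weeks plus 3 extra days.
Each full week contributes 4 days from the set (Tue, Thu, Sat, Sun): 91 × 4 = 364.
The 3 extra days are Thu, Fri, Sat — 2 of them qualify.
Total: 364 + 2 = 366.

366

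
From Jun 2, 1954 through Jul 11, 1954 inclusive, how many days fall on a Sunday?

Jun 2, 1954 is a Wednesday.
From Jun 2, 1954 to Jul 11, 1954 is 40 days inclusive.
40 = 7 × 5 + 5, so there are 5 full weeks plus 5 extra days.
Each full week contributes one Sunday: 5 so far.
The 5 extra days are Wed, Thu, Fri, Sat, Sun — 1 of them qualifies.
Total: 5 + 1 = 6.

6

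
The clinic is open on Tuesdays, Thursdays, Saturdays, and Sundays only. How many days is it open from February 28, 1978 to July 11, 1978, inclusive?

February 28, 1978 is a Tuesday.
From February 28, 1978 to July 11, 1978 is 134 days inclusive.
134 = 7 × 19 + 1, so there are 19 full weeks plus 1 extra day.
Each full week contributes 4 days from the set (Tue, Thu, Sat, Sun): 19 × 4 = 76.
The 1 extra day is Tue — 1 of them qualifies.
Total: 76 + 1 = 77.

77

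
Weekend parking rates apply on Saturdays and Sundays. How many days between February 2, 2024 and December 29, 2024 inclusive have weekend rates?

February 2, 2024 is a Friday.
That's 332 days from start to end, counting both.
332 = 7 × 47 + 3, so there are 47 full weeks plus 3 extra days.
Each full week contributes 2 weekend days (Sat, Sun): 47 × 2 = 94.
The 3 extra days are Friday, Saturday, Sunday — 2 of them qualify.
Total: 94 + 2 = 96.

96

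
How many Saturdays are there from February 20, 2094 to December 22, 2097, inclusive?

February 20, 2094 is a Saturday.
From February 20, 2094 to December 22, 2097 is 1402 days inclusive.
1402 = 7 × 200 + 2, so there are 200 full weeks plus 2 extra days.
Each full week contributes one Saturday: 200 so far.
The 2 extra days are Saturday, Sunday — 1 of them qualifies.
Total: 200 + 1 = 201.

201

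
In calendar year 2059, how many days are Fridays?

52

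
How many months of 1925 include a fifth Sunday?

A month has five Sundays exactly when Sunday falls within its first (length − 28) days.
Jan: 31 days, starts Thu → 5 of Thu, Fri, Sat
Feb: 28 days, starts Sun → 5 of (none)
Mar: 31 days, starts Sun → 5 of Sun, Mon, Tue ✓
Apr: 30 days, starts Wed → 5 of Wed, Thu
May: 31 days, starts Fri → 5 of Fri, Sat, Sun ✓
Jun: 30 days, starts Mon → 5 of Mon, Tue
Jul: 31 days, starts Wed → 5 of Wed, Thu, Fri
Aug: 31 days, starts Sat → 5 of Sat, Sun, Mon ✓
Sep: 30 days, starts Tue → 5 of Tue, Wed
Oct: 31 days, starts Thu → 5 of Thu, Fri, Sat
Nov: 30 days, starts Sun → 5 of Sun, Mon ✓
Dec: 31 days, starts Tue → 5 of Tue, Wed, Thu
Months with five Sundays: Mar, May, Aug, Nov.

4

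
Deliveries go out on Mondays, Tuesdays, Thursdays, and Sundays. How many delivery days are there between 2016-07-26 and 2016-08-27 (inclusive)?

18

2016-07-26 is a Tuesday.
The range spans 33 days (inclusive of both endpoints).
33 = 7 × 4 + 5, so there are 4 full weeks plus 5 extra days.
Each full week contributes 4 days from the set (Mon, Tue, Thu, Sun): 4 × 4 = 16.
The 5 extra days are Tue, Wed, Thu, Fri, Sat — 2 of them qualify.
Total: 16 + 2 = 18.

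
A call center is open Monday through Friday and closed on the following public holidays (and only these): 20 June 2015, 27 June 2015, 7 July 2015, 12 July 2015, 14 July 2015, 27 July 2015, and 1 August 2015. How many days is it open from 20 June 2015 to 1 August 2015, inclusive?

27 working days

20 June 2015 is a Saturday.
The range spans 43 days (inclusive of both endpoints).
43 = 7 × 6 + 1, so there are 6 full weeks plus 1 extra day.
Each full week contributes 5 weekdays (Mon–Fri): 6 × 5 = 30.
The 1 extra day is Sat — none qualify.
Total: 30 + 0 = 30.
Holidays: 20 June 2015 (Sat); 27 June 2015 (Sat); 7 July 2015 (Tue); 12 July 2015 (Sun); 14 July 2015 (Tue); 27 July 2015 (Mon); 1 August 2015 (Sat).
3 of the 7 holidays fall on weekdays; the rest are weekends and were already excluded.
Business days: 30 − 3 = 27.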